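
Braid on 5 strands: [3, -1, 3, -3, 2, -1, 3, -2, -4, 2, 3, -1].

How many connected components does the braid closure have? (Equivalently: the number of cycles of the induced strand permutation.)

Track the strand permutation on 5 strands, starting from identity.
  step 1: s3 swaps positions 3,4 -> [1 2 4 3 5]
  step 2: s1^-1 swaps positions 1,2 -> [2 1 4 3 5]
  step 3: s3 swaps positions 3,4 -> [2 1 3 4 5]
  step 4: s3^-1 swaps positions 3,4 -> [2 1 4 3 5]
  step 5: s2 swaps positions 2,3 -> [2 4 1 3 5]
  step 6: s1^-1 swaps positions 1,2 -> [4 2 1 3 5]
  step 7: s3 swaps positions 3,4 -> [4 2 3 1 5]
  step 8: s2^-1 swaps positions 2,3 -> [4 3 2 1 5]
  step 9: s4^-1 swaps positions 4,5 -> [4 3 2 5 1]
  step 10: s2 swaps positions 2,3 -> [4 2 3 5 1]
  step 11: s3 swaps positions 3,4 -> [4 2 5 3 1]
  step 12: s1^-1 swaps positions 1,2 -> [2 4 5 3 1]
Final permutation (position -> original strand): [2 4 5 3 1]
Closure components = cycle count of this permutation = 1.

Answer: 1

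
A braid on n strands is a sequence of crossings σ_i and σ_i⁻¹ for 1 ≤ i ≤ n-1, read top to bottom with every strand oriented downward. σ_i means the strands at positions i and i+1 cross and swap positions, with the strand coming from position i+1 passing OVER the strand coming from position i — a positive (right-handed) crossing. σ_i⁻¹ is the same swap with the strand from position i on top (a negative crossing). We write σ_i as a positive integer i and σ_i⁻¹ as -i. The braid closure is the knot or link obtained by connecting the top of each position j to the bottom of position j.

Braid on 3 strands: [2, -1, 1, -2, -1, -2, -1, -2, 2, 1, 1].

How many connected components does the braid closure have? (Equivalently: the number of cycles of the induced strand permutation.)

Track the strand permutation on 3 strands, starting from identity.
  step 1: s2 swaps positions 2,3 -> [1 3 2]
  step 2: s1^-1 swaps positions 1,2 -> [3 1 2]
  step 3: s1 swaps positions 1,2 -> [1 3 2]
  step 4: s2^-1 swaps positions 2,3 -> [1 2 3]
  step 5: s1^-1 swaps positions 1,2 -> [2 1 3]
  step 6: s2^-1 swaps positions 2,3 -> [2 3 1]
  step 7: s1^-1 swaps positions 1,2 -> [3 2 1]
  step 8: s2^-1 swaps positions 2,3 -> [3 1 2]
  step 9: s2 swaps positions 2,3 -> [3 2 1]
  step 10: s1 swaps positions 1,2 -> [2 3 1]
  step 11: s1 swaps positions 1,2 -> [3 2 1]
Final permutation (position -> original strand): [3 2 1]
Closure components = cycle count of this permutation = 2.

Answer: 2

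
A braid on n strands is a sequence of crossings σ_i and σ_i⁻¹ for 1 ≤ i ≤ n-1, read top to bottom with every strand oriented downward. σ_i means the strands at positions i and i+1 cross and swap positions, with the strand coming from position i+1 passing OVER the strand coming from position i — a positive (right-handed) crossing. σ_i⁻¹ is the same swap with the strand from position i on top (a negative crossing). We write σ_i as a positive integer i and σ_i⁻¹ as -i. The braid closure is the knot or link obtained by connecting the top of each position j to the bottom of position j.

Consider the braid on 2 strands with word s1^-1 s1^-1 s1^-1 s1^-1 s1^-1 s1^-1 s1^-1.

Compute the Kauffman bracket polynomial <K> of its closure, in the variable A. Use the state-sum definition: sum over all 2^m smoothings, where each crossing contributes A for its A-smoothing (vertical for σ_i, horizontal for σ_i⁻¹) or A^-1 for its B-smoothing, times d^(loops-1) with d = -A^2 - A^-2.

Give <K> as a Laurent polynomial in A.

Braid: s1^-1 s1^-1 s1^-1 s1^-1 s1^-1 s1^-1 s1^-1 on 2 strands, 7 crossings.
Writhe w = (#positive) - (#negative) = 0 - 7 = -7.
Computing the Kauffman bracket via state sum. There are 2^7 = 128 states.
Each crossing splits two ways (0=vertical, 1=horizontal). The state's weight is A^(#A-smoothings - #B-smoothings) * d^(loops - 1).
Tabulate the states by total A-exponent and number of loops L (A-exp: L × count):
  A^7: L=7 ×1
  A^5: L=6 ×7
  A^3: L=5 ×21
  A^1: L=4 ×35
  A^-1: L=3 ×35
  A^-3: L=2 ×21
  A^-5: L=1 ×7
  A^-7: L=2 ×1
Each group contributes A^e * Σ count * d^(L-1):
Powers of d = -A^2 - A^-2: d^2 = A^4 + 2 + A^-4; d^3 = -A^6 - 3*A^2 - 3*A^-2 - A^-6; d^4 = A^8 + 4*A^4 + 6 + 4*A^-4 + A^-8; d^5 = -A^10 - 5*A^6 - 10*A^2 - 10*A^-2 - 5*A^-6 - A^-10; d^6 = A^12 + 6*A^8 + 15*A^4 + 20 + 15*A^-4 + 6*A^-8 + A^-12.
  A^7 * (d^6) = A^19 + 6*A^15 + 15*A^11 + 20*A^7 + 15*A^3 + 6*A^-1 + A^-5
  A^5 * (7*d^5) = -7*A^15 - 35*A^11 - 70*A^7 - 70*A^3 - 35*A^-1 - 7*A^-5
  A^3 * (21*d^4) = 21*A^11 + 84*A^7 + 126*A^3 + 84*A^-1 + 21*A^-5
  A^1 * (35*d^3) = -35*A^7 - 105*A^3 - 105*A^-1 - 35*A^-5
  A^-1 * (35*d^2) = 35*A^3 + 70*A^-1 + 35*A^-5
  A^-3 * (21*d) = -21*A^-1 - 21*A^-5
  A^-5 * (7) = 7*A^-5
  A^-7 * (d) = -A^-5 - A^-9
Summing the groups: <K> = A^19 - A^15 + A^11 - A^7 + A^3 - A^-1 - A^-9

Answer: A^19 - A^15 + A^11 - A^7 + A^3 - A^-1 - A^-9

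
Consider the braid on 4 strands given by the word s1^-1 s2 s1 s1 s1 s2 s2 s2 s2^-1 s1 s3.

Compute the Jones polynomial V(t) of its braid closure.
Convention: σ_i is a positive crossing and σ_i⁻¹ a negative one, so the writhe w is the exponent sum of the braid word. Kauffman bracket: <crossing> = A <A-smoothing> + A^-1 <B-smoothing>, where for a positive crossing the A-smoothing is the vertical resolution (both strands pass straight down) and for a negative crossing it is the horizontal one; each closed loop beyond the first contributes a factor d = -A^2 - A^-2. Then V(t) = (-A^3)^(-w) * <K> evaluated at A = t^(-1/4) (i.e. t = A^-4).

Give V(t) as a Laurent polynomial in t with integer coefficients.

t^8 - 2*t^7 + t^6 - 2*t^5 + 2*t^4 + t^2

Derivation:
The presented braid s1^-1 s2 s1 s1 s1 s2 s2 s2 s2^-1 s1 s3 on 4 strands reduces by inverse Markov moves (closure unchanged at each step):
  Destabilize: the word has the form β·s3 where s3 occurs only as the final letter (β ∈ B_3); drop it and the last strand → 3 strands.
  Deconjugate: the word is γ·β·γ⁻¹ with γ = s1^-1 s2 (prefix) and γ⁻¹ = s2^-1 s1 (suffix); strip both.
Reduced to β = s1 s1 s1 s2 s2 s2 on 3 strands, 6 crossings.
Compute on β:
Braid: s1 s1 s1 s2 s2 s2 on 3 strands, 6 crossings.
Writhe w = (#positive) - (#negative) = 6 - 0 = 6.
Computing the Kauffman bracket via state sum. There are 2^6 = 64 states.
Smooth each crossing (0=||, 1=⌣⌢); contribution A^(Σ sign_k(1-2s_k)) * d^(L-1).
Tabulate the states by total A-exponent and number of loops L (A-exp: L × count):
  A^6: L=3 ×1
  A^4: L=2 ×6
  A^2: L=1 ×9, L=3 ×6
  A^0: L=2 ×18, L=4 ×2
  A^-2: L=3 ×15
  A^-4: L=4 ×6
  A^-6: L=5 ×1
Each group contributes A^e * Σ count * d^(L-1):
Powers of d = -A^2 - A^-2: d^2 = A^4 + 2 + A^-4; d^3 = -A^6 - 3*A^2 - 3*A^-2 - A^-6; d^4 = A^8 + 4*A^4 + 6 + 4*A^-4 + A^-8.
  A^6 * (d^2) = A^10 + 2*A^6 + A^2
  A^4 * (6*d) = -6*A^6 - 6*A^2
  A^2 * (9 + 6*d^2) = 6*A^6 + 21*A^2 + 6*A^-2
  A^0 * (18*d + 2*d^3) = -2*A^6 - 24*A^2 - 24*A^-2 - 2*A^-6
  A^-2 * (15*d^2) = 15*A^2 + 30*A^-2 + 15*A^-6
  A^-4 * (6*d^3) = -6*A^2 - 18*A^-2 - 18*A^-6 - 6*A^-10
  A^-6 * (d^4) = A^2 + 4*A^-2 + 6*A^-6 + 4*A^-10 + A^-14
Summing the groups: <K> = A^10 + 2*A^2 - 2*A^-2 + A^-6 - 2*A^-10 + A^-14
Normalise by the writhe: (-A^3)^(-w) = (-A^3)^(-6) = A^-18, so f(A) = A^-18 * <K> = A^-8 + 2*A^-16 - 2*A^-20 + A^-24 - 2*A^-28 + A^-32.
Substitute A = t^(-1/4), i.e. A^e → t^(-e/4): V(t) = t^8 - 2*t^7 + t^6 - 2*t^5 + 2*t^4 + t^2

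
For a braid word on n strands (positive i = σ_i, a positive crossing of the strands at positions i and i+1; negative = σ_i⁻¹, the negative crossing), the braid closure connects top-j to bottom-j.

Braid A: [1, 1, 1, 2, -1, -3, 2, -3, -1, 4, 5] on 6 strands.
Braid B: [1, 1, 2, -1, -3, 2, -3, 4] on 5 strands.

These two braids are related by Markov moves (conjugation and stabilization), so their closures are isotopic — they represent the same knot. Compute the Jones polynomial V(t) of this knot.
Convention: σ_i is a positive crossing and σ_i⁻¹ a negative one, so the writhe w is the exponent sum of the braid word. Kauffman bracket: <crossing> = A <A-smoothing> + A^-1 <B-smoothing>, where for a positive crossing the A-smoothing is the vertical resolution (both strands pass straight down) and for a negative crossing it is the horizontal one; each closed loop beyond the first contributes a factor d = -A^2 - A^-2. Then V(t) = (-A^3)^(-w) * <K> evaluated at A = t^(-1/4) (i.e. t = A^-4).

Markov-equivalent braids have isotopic closures, hence identical knot invariants. Strip the Markov moves from each word to reach a common short braid β, then compute V(t) once on β.
Braid A: s1 s1 s1 s2 s1^-1 s3^-1 s2 s3^-1 s1^-1 s4 s5 on 6 strands reduces by inverse Markov moves (closure unchanged at each step):
  Destabilize: the word has the form β·s5 where s5 occurs only as the final letter (β ∈ B_5); drop it and the last strand → 5 strands.
  Destabilize: the word has the form β·s4 where s4 occurs only as the final letter (β ∈ B_4); drop it and the last strand → 4 strands.
  Deconjugate: the word is γ·β·γ⁻¹ with γ = s1 (prefix) and γ⁻¹ = s1^-1 (suffix); strip both.
Reduced to β = s1 s1 s2 s1^-1 s3^-1 s2 s3^-1 on 4 strands, 7 crossings.
Braid B: s1 s1 s2 s1^-1 s3^-1 s2 s3^-1 s4 on 5 strands reduces by inverse Markov moves (closure unchanged at each step):
  Destabilize: the word has the form β·s4 where s4 occurs only as the final letter (β ∈ B_4); drop it and the last strand → 4 strands.
Reduced to β = s1 s1 s2 s1^-1 s3^-1 s2 s3^-1 on 4 strands, 7 crossings.
Both give the same β = s1 s1 s2 s1^-1 s3^-1 s2 s3^-1 on 4 strands, so one state sum suffices:
Braid: s1 s1 s2 s1^-1 s3^-1 s2 s3^-1 on 4 strands, 7 crossings.
Writhe w = (#positive) - (#negative) = 4 - 3 = 1.
Computing the Kauffman bracket via state sum. There are 2^7 = 128 states.
For each crossing: s=0 is the vertical smoothing, s=1 horizontal. Crossing k contributes A^(sign_k * (1 - 2*s_k)); loop factor d = -A^2 - A^-2.
Tabulate the states by total A-exponent and number of loops L (A-exp: L × count):
  A^7: L=3 ×1
  A^5: L=2 ×4, L=4 ×3
  A^3: L=1 ×5, L=3 ×15, L=5 ×1
  A^1: L=2 ×27, L=4 ×8
  A^-1: L=1 ×14, L=3 ×20, L=5 ×1
  A^-3: L=2 ×17, L=4 ×4
  A^-5: L=3 ×7
  A^-7: L=4 ×1
Each group contributes A^e * Σ count * d^(L-1):
Powers of d = -A^2 - A^-2: d^2 = A^4 + 2 + A^-4; d^3 = -A^6 - 3*A^2 - 3*A^-2 - A^-6; d^4 = A^8 + 4*A^4 + 6 + 4*A^-4 + A^-8.
  A^7 * (d^2) = A^11 + 2*A^7 + A^3
  A^5 * (4*d + 3*d^3) = -3*A^11 - 13*A^7 - 13*A^3 - 3*A^-1
  A^3 * (5 + 15*d^2 + d^4) = A^11 + 19*A^7 + 41*A^3 + 19*A^-1 + A^-5
  A^1 * (27*d + 8*d^3) = -8*A^7 - 51*A^3 - 51*A^-1 - 8*A^-5
  A^-1 * (14 + 20*d^2 + d^4) = A^7 + 24*A^3 + 60*A^-1 + 24*A^-5 + A^-9
  A^-3 * (17*d + 4*d^3) = -4*A^3 - 29*A^-1 - 29*A^-5 - 4*A^-9
  A^-5 * (7*d^2) = 7*A^-1 + 14*A^-5 + 7*A^-9
  A^-7 * (d^3) = -A^-1 - 3*A^-5 - 3*A^-9 - A^-13
Summing the groups: <K> = -A^11 + A^7 - 2*A^3 + 2*A^-1 - A^-5 + A^-9 - A^-13
Normalise by the writhe: (-A^3)^(-w) = (-A^3)^(-1) = -A^-3, so f(A) = -A^-3 * <K> = A^8 - A^4 + 2 - 2*A^-4 + A^-8 - A^-12 + A^-16.
Substitute A = t^(-1/4), i.e. A^e → t^(-e/4): V(t) = t^4 - t^3 + t^2 - 2*t + 2 - t^-1 + t^-2

Answer: t^4 - t^3 + t^2 - 2*t + 2 - t^-1 + t^-2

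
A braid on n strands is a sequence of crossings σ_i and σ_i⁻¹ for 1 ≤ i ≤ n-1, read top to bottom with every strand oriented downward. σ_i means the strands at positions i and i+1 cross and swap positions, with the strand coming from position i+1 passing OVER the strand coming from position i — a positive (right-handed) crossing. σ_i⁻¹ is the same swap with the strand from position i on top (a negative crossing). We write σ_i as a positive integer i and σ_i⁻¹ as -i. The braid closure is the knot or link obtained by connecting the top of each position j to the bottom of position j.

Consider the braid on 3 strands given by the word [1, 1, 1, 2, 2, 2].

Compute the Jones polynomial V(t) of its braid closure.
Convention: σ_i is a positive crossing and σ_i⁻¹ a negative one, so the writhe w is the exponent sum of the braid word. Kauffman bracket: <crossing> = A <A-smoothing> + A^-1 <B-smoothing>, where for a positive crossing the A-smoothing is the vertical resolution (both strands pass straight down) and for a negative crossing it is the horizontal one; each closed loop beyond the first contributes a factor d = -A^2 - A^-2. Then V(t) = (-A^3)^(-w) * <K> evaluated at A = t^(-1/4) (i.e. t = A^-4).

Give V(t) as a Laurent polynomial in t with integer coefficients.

Braid: s1 s1 s1 s2 s2 s2 on 3 strands, 6 crossings.
Writhe w = (#positive) - (#negative) = 6 - 0 = 6.
Computing the Kauffman bracket via state sum. There are 2^6 = 64 states.
For each crossing: s=0 is the vertical smoothing, s=1 horizontal. Crossing k contributes A^(sign_k * (1 - 2*s_k)); loop factor d = -A^2 - A^-2.
Tabulate the states by total A-exponent and number of loops L (A-exp: L × count):
  A^6: L=3 ×1
  A^4: L=2 ×6
  A^2: L=1 ×9, L=3 ×6
  A^0: L=2 ×18, L=4 ×2
  A^-2: L=3 ×15
  A^-4: L=4 ×6
  A^-6: L=5 ×1
Each group contributes A^e * Σ count * d^(L-1):
Powers of d = -A^2 - A^-2: d^2 = A^4 + 2 + A^-4; d^3 = -A^6 - 3*A^2 - 3*A^-2 - A^-6; d^4 = A^8 + 4*A^4 + 6 + 4*A^-4 + A^-8.
  A^6 * (d^2) = A^10 + 2*A^6 + A^2
  A^4 * (6*d) = -6*A^6 - 6*A^2
  A^2 * (9 + 6*d^2) = 6*A^6 + 21*A^2 + 6*A^-2
  A^0 * (18*d + 2*d^3) = -2*A^6 - 24*A^2 - 24*A^-2 - 2*A^-6
  A^-2 * (15*d^2) = 15*A^2 + 30*A^-2 + 15*A^-6
  A^-4 * (6*d^3) = -6*A^2 - 18*A^-2 - 18*A^-6 - 6*A^-10
  A^-6 * (d^4) = A^2 + 4*A^-2 + 6*A^-6 + 4*A^-10 + A^-14
Summing the groups: <K> = A^10 + 2*A^2 - 2*A^-2 + A^-6 - 2*A^-10 + A^-14
Normalise by the writhe: (-A^3)^(-w) = (-A^3)^(-6) = A^-18, so f(A) = A^-18 * <K> = A^-8 + 2*A^-16 - 2*A^-20 + A^-24 - 2*A^-28 + A^-32.
Substitute A = t^(-1/4), i.e. A^e → t^(-e/4): V(t) = t^8 - 2*t^7 + t^6 - 2*t^5 + 2*t^4 + t^2

Answer: t^8 - 2*t^7 + t^6 - 2*t^5 + 2*t^4 + t^2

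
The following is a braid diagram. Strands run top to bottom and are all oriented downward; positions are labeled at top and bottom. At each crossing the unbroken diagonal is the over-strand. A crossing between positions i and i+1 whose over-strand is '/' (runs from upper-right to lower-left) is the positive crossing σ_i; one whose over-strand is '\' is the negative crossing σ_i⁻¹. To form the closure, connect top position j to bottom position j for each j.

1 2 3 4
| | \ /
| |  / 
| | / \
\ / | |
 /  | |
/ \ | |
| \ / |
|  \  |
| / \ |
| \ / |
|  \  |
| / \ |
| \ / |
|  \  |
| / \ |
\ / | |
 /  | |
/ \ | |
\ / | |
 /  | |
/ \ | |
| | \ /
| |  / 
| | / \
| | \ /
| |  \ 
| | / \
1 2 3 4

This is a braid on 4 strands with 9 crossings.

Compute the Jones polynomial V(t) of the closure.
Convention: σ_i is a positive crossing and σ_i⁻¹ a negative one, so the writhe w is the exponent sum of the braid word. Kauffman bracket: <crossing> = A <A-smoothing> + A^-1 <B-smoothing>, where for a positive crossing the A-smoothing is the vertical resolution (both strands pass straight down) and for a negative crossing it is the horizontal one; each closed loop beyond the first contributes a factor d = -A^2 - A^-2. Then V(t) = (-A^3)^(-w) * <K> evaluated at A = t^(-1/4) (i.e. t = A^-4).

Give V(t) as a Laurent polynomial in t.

-t^3 + t^2 - t + 3 - t^-1 + t^-2 - t^-3

Derivation:
Reading the diagram top to bottom ('/'-over between positions i,i+1 = s_i, '\'-over = s_i^-1): braid word = s3 s1 s2^-1 s2^-1 s2^-1 s1 s1 s3 s3^-1.
The presented braid s3 s1 s2^-1 s2^-1 s2^-1 s1 s1 s3 s3^-1 on 4 strands reduces by inverse Markov moves (closure unchanged at each step):
  Deconjugate: the word is γ·β·γ⁻¹ with γ = s3 (prefix) and γ⁻¹ = s3^-1 (suffix); strip both.
  Destabilize: the word has the form β·s3 where s3 occurs only as the final letter (β ∈ B_3); drop it and the last strand → 3 strands.
Reduced to β = s1 s2^-1 s2^-1 s2^-1 s1 s1 on 3 strands, 6 crossings.
Compute on β:
Braid: s1 s2^-1 s2^-1 s2^-1 s1 s1 on 3 strands, 6 crossings.
Writhe w = (#positive) - (#negative) = 3 - 3 = 0.
State-sum expansion of <K>. There are 2^6 = 64 states.
Each crossing splits two ways (0=vertical, 1=horizontal). The state's weight is A^(#A-smoothings - #B-smoothings) * d^(loops - 1).
Tabulate the states by total A-exponent and number of loops L (A-exp: L × count):
  A^6: L=4 ×1
  A^4: L=3 ×6
  A^2: L=2 ×12, L=4 ×3
  A^0: L=1 ×9, L=3 ×10, L=5 ×1
  A^-2: L=2 ×12, L=4 ×3
  A^-4: L=3 ×6
  A^-6: L=4 ×1
Each group contributes A^e * Σ count * d^(L-1):
Powers of d = -A^2 - A^-2: d^2 = A^4 + 2 + A^-4; d^3 = -A^6 - 3*A^2 - 3*A^-2 - A^-6; d^4 = A^8 + 4*A^4 + 6 + 4*A^-4 + A^-8.
  A^6 * (d^3) = -A^12 - 3*A^8 - 3*A^4 - 1
  A^4 * (6*d^2) = 6*A^8 + 12*A^4 + 6
  A^2 * (12*d + 3*d^3) = -3*A^8 - 21*A^4 - 21 - 3*A^-4
  A^0 * (9 + 10*d^2 + d^4) = A^8 + 14*A^4 + 35 + 14*A^-4 + A^-8
  A^-2 * (12*d + 3*d^3) = -3*A^4 - 21 - 21*A^-4 - 3*A^-8
  A^-4 * (6*d^2) = 6 + 12*A^-4 + 6*A^-8
  A^-6 * (d^3) = -1 - 3*A^-4 - 3*A^-8 - A^-12
Summing the groups: <K> = -A^12 + A^8 - A^4 + 3 - A^-4 + A^-8 - A^-12
Normalise by the writhe: (-A^3)^(-w) = (-A^3)^(0) = 1, so f(A) = 1 * <K> = -A^12 + A^8 - A^4 + 3 - A^-4 + A^-8 - A^-12.
Substitute A = t^(-1/4), i.e. A^e → t^(-e/4): V(t) = -t^3 + t^2 - t + 3 - t^-1 + t^-2 - t^-3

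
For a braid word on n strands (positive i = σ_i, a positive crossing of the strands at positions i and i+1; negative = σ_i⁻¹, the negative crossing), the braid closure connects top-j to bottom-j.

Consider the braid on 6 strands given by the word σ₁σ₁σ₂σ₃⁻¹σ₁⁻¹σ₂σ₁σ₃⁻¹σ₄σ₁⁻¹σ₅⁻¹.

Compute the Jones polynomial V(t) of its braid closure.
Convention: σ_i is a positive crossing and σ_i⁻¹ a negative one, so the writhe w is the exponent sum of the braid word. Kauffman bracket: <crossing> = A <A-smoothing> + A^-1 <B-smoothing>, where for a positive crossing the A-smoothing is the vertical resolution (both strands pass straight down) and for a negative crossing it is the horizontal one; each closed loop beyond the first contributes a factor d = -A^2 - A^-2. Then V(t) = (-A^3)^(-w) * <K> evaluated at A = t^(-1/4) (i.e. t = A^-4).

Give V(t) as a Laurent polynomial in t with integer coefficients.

t^4 - t^3 + t^2 - 2*t + 2 - t^-1 + t^-2

Derivation:
The presented braid s1 s1 s2 s3^-1 s1^-1 s2 s1 s3^-1 s4 s1^-1 s5^-1 on 6 strands reduces by inverse Markov moves (closure unchanged at each step):
  Destabilize: the word has the form β·s5^-1 where s5^-1 occurs only as the final letter (β ∈ B_5); drop it and the last strand → 5 strands.
  Deconjugate: the word is γ·β·γ⁻¹ with γ = s1 (prefix) and γ⁻¹ = s1^-1 (suffix); strip both.
Reduced to β = s1 s2 s3^-1 s1^-1 s2 s1 s3^-1 s4 on 5 strands, 8 crossings.
Compute on β:
Braid: s1 s2 s3^-1 s1^-1 s2 s1 s3^-1 s4 on 5 strands, 8 crossings.
Writhe w = (#positive) - (#negative) = 5 - 3 = 2.
Computing the Kauffman bracket via state sum. There are 2^8 = 256 states.
Smooth each crossing (0=||, 1=⌣⌢); contribution A^(Σ sign_k(1-2s_k)) * d^(L-1).
Tabulate the states by total A-exponent and number of loops L (A-exp: L × count):
  A^8: L=4 ×1
  A^6: L=3 ×5, L=5 ×3
  A^4: L=2 ×9, L=4 ×18, L=6 ×1
  A^2: L=1 ×5, L=3 ×42, L=5 ×9
  A^0: L=2 ×41, L=4 ×28, L=6 ×1
  A^-2: L=1 ×14, L=3 ×37, L=5 ×5
  A^-4: L=2 ×17, L=4 ×11
  A^-6: L=3 ×7, L=5 ×1
  A^-8: L=4 ×1
Each group contributes A^e * Σ count * d^(L-1):
Powers of d = -A^2 - A^-2: d^2 = A^4 + 2 + A^-4; d^3 = -A^6 - 3*A^2 - 3*A^-2 - A^-6; d^4 = A^8 + 4*A^4 + 6 + 4*A^-4 + A^-8; d^5 = -A^10 - 5*A^6 - 10*A^2 - 10*A^-2 - 5*A^-6 - A^-10.
  A^8 * (d^3) = -A^14 - 3*A^10 - 3*A^6 - A^2
  A^6 * (5*d^2 + 3*d^4) = 3*A^14 + 17*A^10 + 28*A^6 + 17*A^2 + 3*A^-2
  A^4 * (9*d + 18*d^3 + d^5) = -A^14 - 23*A^10 - 73*A^6 - 73*A^2 - 23*A^-2 - A^-6
  A^2 * (5 + 42*d^2 + 9*d^4) = 9*A^10 + 78*A^6 + 143*A^2 + 78*A^-2 + 9*A^-6
  A^0 * (41*d + 28*d^3 + d^5) = -A^10 - 33*A^6 - 135*A^2 - 135*A^-2 - 33*A^-6 - A^-10
  A^-2 * (14 + 37*d^2 + 5*d^4) = 5*A^6 + 57*A^2 + 118*A^-2 + 57*A^-6 + 5*A^-10
  A^-4 * (17*d + 11*d^3) = -11*A^2 - 50*A^-2 - 50*A^-6 - 11*A^-10
  A^-6 * (7*d^2 + d^4) = A^2 + 11*A^-2 + 20*A^-6 + 11*A^-10 + A^-14
  A^-8 * (d^3) = -A^-2 - 3*A^-6 - 3*A^-10 - A^-14
Summing the groups: <K> = A^14 - A^10 + 2*A^6 - 2*A^2 + A^-2 - A^-6 + A^-10
Normalise by the writhe: (-A^3)^(-w) = (-A^3)^(-2) = A^-6, so f(A) = A^-6 * <K> = A^8 - A^4 + 2 - 2*A^-4 + A^-8 - A^-12 + A^-16.
Substitute A = t^(-1/4), i.e. A^e → t^(-e/4): V(t) = t^4 - t^3 + t^2 - 2*t + 2 - t^-1 + t^-2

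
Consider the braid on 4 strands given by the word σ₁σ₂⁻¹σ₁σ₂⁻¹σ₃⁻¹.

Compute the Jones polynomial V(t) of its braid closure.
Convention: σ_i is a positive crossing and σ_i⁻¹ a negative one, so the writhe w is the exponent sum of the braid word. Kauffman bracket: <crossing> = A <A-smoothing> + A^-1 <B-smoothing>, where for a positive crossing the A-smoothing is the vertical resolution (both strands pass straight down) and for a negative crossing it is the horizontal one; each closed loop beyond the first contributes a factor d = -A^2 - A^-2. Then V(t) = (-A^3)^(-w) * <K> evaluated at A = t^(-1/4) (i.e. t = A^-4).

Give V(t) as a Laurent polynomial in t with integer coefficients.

t^2 - t + 1 - t^-1 + t^-2

Derivation:
The presented braid s1 s2^-1 s1 s2^-1 s3^-1 on 4 strands reduces by inverse Markov moves (closure unchanged at each step):
  Destabilize: the word has the form β·s3^-1 where s3^-1 occurs only as the final letter (β ∈ B_3); drop it and the last strand → 3 strands.
Reduced to β = s1 s2^-1 s1 s2^-1 on 3 strands, 4 crossings.
Compute on β:
Braid: s1 s2^-1 s1 s2^-1 on 3 strands, 4 crossings.
Writhe w = (#positive) - (#negative) = 2 - 2 = 0.
Enumerate smoothing states for the bracket polynomial. There are 2^4 = 16 states.
For each crossing: s=0 is the vertical smoothing, s=1 horizontal. Crossing k contributes A^(sign_k * (1 - 2*s_k)); loop factor d = -A^2 - A^-2.
  state 0000: A-exp=+0, loops=3, term = A^0 * d^2
  state 0001: A-exp=+2, loops=2, term = A^2 * d^1
  state 0010: A-exp=-2, loops=2, term = A^-2 * d^1
  state 0011: A-exp=+0, loops=1, term = A^0 * d^0
  state 0100: A-exp=+2, loops=2, term = A^2 * d^1
  state 0101: A-exp=+4, loops=3, term = A^4 * d^2
  state 0110: A-exp=+0, loops=1, term = A^0 * d^0
  state 0111: A-exp=+2, loops=2, term = A^2 * d^1
  state 1000: A-exp=-2, loops=2, term = A^-2 * d^1
  state 1001: A-exp=+0, loops=1, term = A^0 * d^0
  state 1010: A-exp=-4, loops=3, term = A^-4 * d^2
  state 1011: A-exp=-2, loops=2, term = A^-2 * d^1
  state 1100: A-exp=+0, loops=1, term = A^0 * d^0
  state 1101: A-exp=+2, loops=2, term = A^2 * d^1
  state 1110: A-exp=-2, loops=2, term = A^-2 * d^1
  state 1111: A-exp=+0, loops=1, term = A^0 * d^0
Collect the terms by A-exponent (count of states per loop number):
Powers of d = -A^2 - A^-2: d^2 = A^4 + 2 + A^-4.
  A^4 * (d^2) = A^8 + 2*A^4 + 1
  A^2 * (4*d) = -4*A^4 - 4
  A^0 * (5 + d^2) = A^4 + 7 + A^-4
  A^-2 * (4*d) = -4 - 4*A^-4
  A^-4 * (d^2) = 1 + 2*A^-4 + A^-8
Summing the groups: <K> = A^8 - A^4 + 1 - A^-4 + A^-8
Normalise by the writhe: (-A^3)^(-w) = (-A^3)^(0) = 1, so f(A) = 1 * <K> = A^8 - A^4 + 1 - A^-4 + A^-8.
Substitute A = t^(-1/4), i.e. A^e → t^(-e/4): V(t) = t^2 - t + 1 - t^-1 + t^-2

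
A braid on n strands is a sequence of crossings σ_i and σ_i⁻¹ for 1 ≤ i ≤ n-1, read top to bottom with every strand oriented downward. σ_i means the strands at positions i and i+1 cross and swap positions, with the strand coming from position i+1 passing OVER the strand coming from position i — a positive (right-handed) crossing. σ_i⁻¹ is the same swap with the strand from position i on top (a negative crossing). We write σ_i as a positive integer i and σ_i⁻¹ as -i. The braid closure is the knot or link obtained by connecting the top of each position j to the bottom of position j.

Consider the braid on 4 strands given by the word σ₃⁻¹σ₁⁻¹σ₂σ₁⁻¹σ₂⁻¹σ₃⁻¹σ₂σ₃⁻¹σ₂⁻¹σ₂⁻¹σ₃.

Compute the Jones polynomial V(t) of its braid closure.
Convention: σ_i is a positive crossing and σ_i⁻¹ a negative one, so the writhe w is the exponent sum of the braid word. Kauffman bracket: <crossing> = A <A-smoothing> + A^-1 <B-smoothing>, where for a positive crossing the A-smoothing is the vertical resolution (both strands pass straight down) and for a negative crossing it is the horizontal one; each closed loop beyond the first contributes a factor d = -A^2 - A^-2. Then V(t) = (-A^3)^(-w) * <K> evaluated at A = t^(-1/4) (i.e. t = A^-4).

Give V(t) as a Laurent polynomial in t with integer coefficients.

t^-1 - 2*t^-2 + 3*t^-3 - 2*t^-4 + 3*t^-5 - 2*t^-6 + t^-7 - t^-8

Derivation:
The presented braid s3^-1 s1^-1 s2 s1^-1 s2^-1 s3^-1 s2 s3^-1 s2^-1 s2^-1 s3 on 4 strands reduces by inverse Markov moves (closure unchanged at each step):
  Deconjugate: the word is γ·β·γ⁻¹ with γ = s3^-1 (prefix) and γ⁻¹ = s3 (suffix); strip both.
Reduced to β = s1^-1 s2 s1^-1 s2^-1 s3^-1 s2 s3^-1 s2^-1 s2^-1 on 4 strands, 9 crossings.
Compute on β:
Braid: s1^-1 s2 s1^-1 s2^-1 s3^-1 s2 s3^-1 s2^-1 s2^-1 on 4 strands, 9 crossings.
Writhe w = (#positive) - (#negative) = 2 - 7 = -5.
State-sum expansion of <K>. There are 2^9 = 512 states.
Smooth each crossing (0=||, 1=⌣⌢); contribution A^(Σ sign_k(1-2s_k)) * d^(L-1).
Tabulate the states by total A-exponent and number of loops L (A-exp: L × count):
  A^9: L=5 ×1
  A^7: L=4 ×9
  A^5: L=3 ×30, L=5 ×6
  A^3: L=2 ×45, L=4 ×37, L=6 ×2
  A^1: L=1 ×27, L=3 ×78, L=5 ×21
  A^-1: L=2 ×67, L=4 ×53, L=6 ×6
  A^-3: L=1 ×12, L=3 ×53, L=5 ×18, L=7 ×1
  A^-5: L=2 ×14, L=4 ×19, L=6 ×3
  A^-7: L=3 ×6, L=5 ×3
  A^-9: L=4 ×1
Each group contributes A^e * Σ count * d^(L-1):
Powers of d = -A^2 - A^-2: d^2 = A^4 + 2 + A^-4; d^3 = -A^6 - 3*A^2 - 3*A^-2 - A^-6; d^4 = A^8 + 4*A^4 + 6 + 4*A^-4 + A^-8; d^5 = -A^10 - 5*A^6 - 10*A^2 - 10*A^-2 - 5*A^-6 - A^-10; d^6 = A^12 + 6*A^8 + 15*A^4 + 20 + 15*A^-4 + 6*A^-8 + A^-12.
  A^9 * (d^4) = A^17 + 4*A^13 + 6*A^9 + 4*A^5 + A
  A^7 * (9*d^3) = -9*A^13 - 27*A^9 - 27*A^5 - 9*A
  A^5 * (30*d^2 + 6*d^4) = 6*A^13 + 54*A^9 + 96*A^5 + 54*A + 6*A^-3
  A^3 * (45*d + 37*d^3 + 2*d^5) = -2*A^13 - 47*A^9 - 176*A^5 - 176*A - 47*A^-3 - 2*A^-7
  A^1 * (27 + 78*d^2 + 21*d^4) = 21*A^9 + 162*A^5 + 309*A + 162*A^-3 + 21*A^-7
  A^-1 * (67*d + 53*d^3 + 6*d^5) = -6*A^9 - 83*A^5 - 286*A - 286*A^-3 - 83*A^-7 - 6*A^-11
  A^-3 * (12 + 53*d^2 + 18*d^4 + d^6) = A^9 + 24*A^5 + 140*A + 246*A^-3 + 140*A^-7 + 24*A^-11 + A^-15
  A^-5 * (14*d + 19*d^3 + 3*d^5) = -3*A^5 - 34*A - 101*A^-3 - 101*A^-7 - 34*A^-11 - 3*A^-15
  A^-7 * (6*d^2 + 3*d^4) = 3*A + 18*A^-3 + 30*A^-7 + 18*A^-11 + 3*A^-15
  A^-9 * (d^3) = -A^-3 - 3*A^-7 - 3*A^-11 - A^-15
Summing the groups: <K> = A^17 - A^13 + 2*A^9 - 3*A^5 + 2*A - 3*A^-3 + 2*A^-7 - A^-11
Normalise by the writhe: (-A^3)^(-w) = (-A^3)^(5) = -A^15, so f(A) = -A^15 * <K> = -A^32 + A^28 - 2*A^24 + 3*A^20 - 2*A^16 + 3*A^12 - 2*A^8 + A^4.
Substitute A = t^(-1/4), i.e. A^e → t^(-e/4): V(t) = t^-1 - 2*t^-2 + 3*t^-3 - 2*t^-4 + 3*t^-5 - 2*t^-6 + t^-7 - t^-8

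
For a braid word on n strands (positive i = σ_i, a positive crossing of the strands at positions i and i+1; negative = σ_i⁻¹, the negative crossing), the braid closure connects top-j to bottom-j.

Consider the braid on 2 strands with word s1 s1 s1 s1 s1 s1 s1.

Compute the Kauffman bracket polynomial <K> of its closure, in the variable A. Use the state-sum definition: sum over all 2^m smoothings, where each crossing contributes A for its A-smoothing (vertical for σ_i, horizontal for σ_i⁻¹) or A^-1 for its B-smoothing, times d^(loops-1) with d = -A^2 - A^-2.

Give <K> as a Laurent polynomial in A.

-A^9 - A + A^-3 - A^-7 + A^-11 - A^-15 + A^-19

Derivation:
Braid: s1 s1 s1 s1 s1 s1 s1 on 2 strands, 7 crossings.
Writhe w = (#positive) - (#negative) = 7 - 0 = 7.
Computing the Kauffman bracket via state sum. There are 2^7 = 128 states.
Smooth each crossing (0=||, 1=⌣⌢); contribution A^(Σ sign_k(1-2s_k)) * d^(L-1).
Tabulate the states by total A-exponent and number of loops L (A-exp: L × count):
  A^7: L=2 ×1
  A^5: L=1 ×7
  A^3: L=2 ×21
  A^1: L=3 ×35
  A^-1: L=4 ×35
  A^-3: L=5 ×21
  A^-5: L=6 ×7
  A^-7: L=7 ×1
Each group contributes A^e * Σ count * d^(L-1):
Powers of d = -A^2 - A^-2: d^2 = A^4 + 2 + A^-4; d^3 = -A^6 - 3*A^2 - 3*A^-2 - A^-6; d^4 = A^8 + 4*A^4 + 6 + 4*A^-4 + A^-8; d^5 = -A^10 - 5*A^6 - 10*A^2 - 10*A^-2 - 5*A^-6 - A^-10; d^6 = A^12 + 6*A^8 + 15*A^4 + 20 + 15*A^-4 + 6*A^-8 + A^-12.
  A^7 * (d) = -A^9 - A^5
  A^5 * (7) = 7*A^5
  A^3 * (21*d) = -21*A^5 - 21*A
  A^1 * (35*d^2) = 35*A^5 + 70*A + 35*A^-3
  A^-1 * (35*d^3) = -35*A^5 - 105*A - 105*A^-3 - 35*A^-7
  A^-3 * (21*d^4) = 21*A^5 + 84*A + 126*A^-3 + 84*A^-7 + 21*A^-11
  A^-5 * (7*d^5) = -7*A^5 - 35*A - 70*A^-3 - 70*A^-7 - 35*A^-11 - 7*A^-15
  A^-7 * (d^6) = A^5 + 6*A + 15*A^-3 + 20*A^-7 + 15*A^-11 + 6*A^-15 + A^-19
Summing the groups: <K> = -A^9 - A + A^-3 - A^-7 + A^-11 - A^-15 + A^-19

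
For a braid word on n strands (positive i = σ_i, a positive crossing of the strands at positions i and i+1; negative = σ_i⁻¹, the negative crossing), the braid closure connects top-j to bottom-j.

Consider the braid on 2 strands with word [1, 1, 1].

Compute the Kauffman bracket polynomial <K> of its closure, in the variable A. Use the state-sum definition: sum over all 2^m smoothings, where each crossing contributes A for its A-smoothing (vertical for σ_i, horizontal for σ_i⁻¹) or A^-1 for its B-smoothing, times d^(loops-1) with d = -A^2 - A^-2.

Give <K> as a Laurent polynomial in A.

-A^5 - A^-3 + A^-7

Derivation:
Braid: s1 s1 s1 on 2 strands, 3 crossings.
Writhe w = (#positive) - (#negative) = 3 - 0 = 3.
Enumerate smoothing states for the bracket polynomial. There are 2^3 = 8 states.
Each crossing splits two ways (0=vertical, 1=horizontal). The state's weight is A^(#A-smoothings - #B-smoothings) * d^(loops - 1).
  state 000: A-exp=+3, loops=2, term = A^3 * d^1
  state 001: A-exp=+1, loops=1, term = A^1 * d^0
  state 010: A-exp=+1, loops=1, term = A^1 * d^0
  state 011: A-exp=-1, loops=2, term = A^-1 * d^1
  state 100: A-exp=+1, loops=1, term = A^1 * d^0
  state 101: A-exp=-1, loops=2, term = A^-1 * d^1
  state 110: A-exp=-1, loops=2, term = A^-1 * d^1
  state 111: A-exp=-3, loops=3, term = A^-3 * d^2
Collect the terms by A-exponent (count of states per loop number):
Powers of d = -A^2 - A^-2: d^2 = A^4 + 2 + A^-4.
  A^3 * (d) = -A^5 - A
  A^1 * (3) = 3*A
  A^-1 * (3*d) = -3*A - 3*A^-3
  A^-3 * (d^2) = A + 2*A^-3 + A^-7
Summing the groups: <K> = -A^5 - A^-3 + A^-7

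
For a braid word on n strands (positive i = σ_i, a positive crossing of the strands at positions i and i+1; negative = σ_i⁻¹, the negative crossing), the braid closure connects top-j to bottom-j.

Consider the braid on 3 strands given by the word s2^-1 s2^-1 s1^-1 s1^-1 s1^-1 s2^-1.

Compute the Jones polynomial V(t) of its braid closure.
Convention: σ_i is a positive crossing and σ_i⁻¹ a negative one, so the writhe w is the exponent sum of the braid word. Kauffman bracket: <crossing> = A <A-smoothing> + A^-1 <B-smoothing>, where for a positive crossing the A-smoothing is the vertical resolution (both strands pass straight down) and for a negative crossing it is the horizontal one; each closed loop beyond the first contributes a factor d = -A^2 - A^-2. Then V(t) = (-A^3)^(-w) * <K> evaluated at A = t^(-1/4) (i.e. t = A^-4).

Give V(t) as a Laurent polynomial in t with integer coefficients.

t^-2 + 2*t^-4 - 2*t^-5 + t^-6 - 2*t^-7 + t^-8

Derivation:
Braid: s2^-1 s2^-1 s1^-1 s1^-1 s1^-1 s2^-1 on 3 strands, 6 crossings.
Writhe w = (#positive) - (#negative) = 0 - 6 = -6.
Enumerate smoothing states for the bracket polynomial. There are 2^6 = 64 states.
For each crossing: s=0 is the vertical smoothing, s=1 horizontal. Crossing k contributes A^(sign_k * (1 - 2*s_k)); loop factor d = -A^2 - A^-2.
Tabulate the states by total A-exponent and number of loops L (A-exp: L × count):
  A^6: L=5 ×1
  A^4: L=4 ×6
  A^2: L=3 ×15
  A^0: L=2 ×18, L=4 ×2
  A^-2: L=1 ×9, L=3 ×6
  A^-4: L=2 ×6
  A^-6: L=3 ×1
Each group contributes A^e * Σ count * d^(L-1):
Powers of d = -A^2 - A^-2: d^2 = A^4 + 2 + A^-4; d^3 = -A^6 - 3*A^2 - 3*A^-2 - A^-6; d^4 = A^8 + 4*A^4 + 6 + 4*A^-4 + A^-8.
  A^6 * (d^4) = A^14 + 4*A^10 + 6*A^6 + 4*A^2 + A^-2
  A^4 * (6*d^3) = -6*A^10 - 18*A^6 - 18*A^2 - 6*A^-2
  A^2 * (15*d^2) = 15*A^6 + 30*A^2 + 15*A^-2
  A^0 * (18*d + 2*d^3) = -2*A^6 - 24*A^2 - 24*A^-2 - 2*A^-6
  A^-2 * (9 + 6*d^2) = 6*A^2 + 21*A^-2 + 6*A^-6
  A^-4 * (6*d) = -6*A^-2 - 6*A^-6
  A^-6 * (d^2) = A^-2 + 2*A^-6 + A^-10
Summing the groups: <K> = A^14 - 2*A^10 + A^6 - 2*A^2 + 2*A^-2 + A^-10
Normalise by the writhe: (-A^3)^(-w) = (-A^3)^(6) = A^18, so f(A) = A^18 * <K> = A^32 - 2*A^28 + A^24 - 2*A^20 + 2*A^16 + A^8.
Substitute A = t^(-1/4), i.e. A^e → t^(-e/4): V(t) = t^-2 + 2*t^-4 - 2*t^-5 + t^-6 - 2*t^-7 + t^-8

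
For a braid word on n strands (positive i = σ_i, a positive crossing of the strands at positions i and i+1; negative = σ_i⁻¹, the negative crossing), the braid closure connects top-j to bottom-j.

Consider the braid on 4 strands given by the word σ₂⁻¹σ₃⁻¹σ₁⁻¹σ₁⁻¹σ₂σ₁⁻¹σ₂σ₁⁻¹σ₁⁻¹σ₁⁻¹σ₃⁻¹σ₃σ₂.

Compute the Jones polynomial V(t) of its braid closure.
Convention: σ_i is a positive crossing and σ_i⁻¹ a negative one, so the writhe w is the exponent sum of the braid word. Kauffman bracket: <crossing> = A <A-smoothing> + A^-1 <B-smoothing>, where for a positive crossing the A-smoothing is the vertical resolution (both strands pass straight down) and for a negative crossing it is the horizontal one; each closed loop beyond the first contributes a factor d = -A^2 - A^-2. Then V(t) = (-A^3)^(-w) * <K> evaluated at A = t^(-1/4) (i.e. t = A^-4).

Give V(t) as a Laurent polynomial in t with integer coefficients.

The presented braid s2^-1 s3^-1 s1^-1 s1^-1 s2 s1^-1 s2 s1^-1 s1^-1 s1^-1 s3^-1 s3 s2 on 4 strands reduces by inverse Markov moves (closure unchanged at each step):
  Deconjugate: the word is γ·β·γ⁻¹ with γ = s2^-1 s3^-1 (prefix) and γ⁻¹ = s3 s2 (suffix); strip both.
  Destabilize: the word has the form β·s3^-1 where s3^-1 occurs only as the final letter (β ∈ B_3); drop it and the last strand → 3 strands.
Reduced to β = s1^-1 s1^-1 s2 s1^-1 s2 s1^-1 s1^-1 s1^-1 on 3 strands, 8 crossings.
Compute on β:
Braid: s1^-1 s1^-1 s2 s1^-1 s2 s1^-1 s1^-1 s1^-1 on 3 strands, 8 crossings.
Writhe w = (#positive) - (#negative) = 2 - 6 = -4.
State-sum expansion of <K>. There are 2^8 = 256 states.
For each crossing: s=0 is the vertical smoothing, s=1 horizontal. Crossing k contributes A^(sign_k * (1 - 2*s_k)); loop factor d = -A^2 - A^-2.
Tabulate the states by total A-exponent and number of loops L (A-exp: L × count):
  A^8: L=7 ×1
  A^6: L=6 ×8
  A^4: L=5 ×28
  A^2: L=4 ×55, L=6 ×1
  A^0: L=3 ×65, L=5 ×5
  A^-2: L=2 ×46, L=4 ×10
  A^-4: L=1 ×17, L=3 ×11
  A^-6: L=2 ×8
  A^-8: L=3 ×1
Each group contributes A^e * Σ count * d^(L-1):
Powers of d = -A^2 - A^-2: d^2 = A^4 + 2 + A^-4; d^3 = -A^6 - 3*A^2 - 3*A^-2 - A^-6; d^4 = A^8 + 4*A^4 + 6 + 4*A^-4 + A^-8; d^5 = -A^10 - 5*A^6 - 10*A^2 - 10*A^-2 - 5*A^-6 - A^-10; d^6 = A^12 + 6*A^8 + 15*A^4 + 20 + 15*A^-4 + 6*A^-8 + A^-12.
  A^8 * (d^6) = A^20 + 6*A^16 + 15*A^12 + 20*A^8 + 15*A^4 + 6 + A^-4
  A^6 * (8*d^5) = -8*A^16 - 40*A^12 - 80*A^8 - 80*A^4 - 40 - 8*A^-4
  A^4 * (28*d^4) = 28*A^12 + 112*A^8 + 168*A^4 + 112 + 28*A^-4
  A^2 * (55*d^3 + d^5) = -A^12 - 60*A^8 - 175*A^4 - 175 - 60*A^-4 - A^-8
  A^0 * (65*d^2 + 5*d^4) = 5*A^8 + 85*A^4 + 160 + 85*A^-4 + 5*A^-8
  A^-2 * (46*d + 10*d^3) = -10*A^4 - 76 - 76*A^-4 - 10*A^-8
  A^-4 * (17 + 11*d^2) = 11 + 39*A^-4 + 11*A^-8
  A^-6 * (8*d) = -8*A^-4 - 8*A^-8
  A^-8 * (d^2) = A^-4 + 2*A^-8 + A^-12
Summing the groups: <K> = A^20 - 2*A^16 + 2*A^12 - 3*A^8 + 3*A^4 - 2 + 2*A^-4 - A^-8 + A^-12
Normalise by the writhe: (-A^3)^(-w) = (-A^3)^(4) = A^12, so f(A) = A^12 * <K> = A^32 - 2*A^28 + 2*A^24 - 3*A^20 + 3*A^16 - 2*A^12 + 2*A^8 - A^4 + 1.
Substitute A = t^(-1/4), i.e. A^e → t^(-e/4): V(t) = 1 - t^-1 + 2*t^-2 - 2*t^-3 + 3*t^-4 - 3*t^-5 + 2*t^-6 - 2*t^-7 + t^-8

Answer: 1 - t^-1 + 2*t^-2 - 2*t^-3 + 3*t^-4 - 3*t^-5 + 2*t^-6 - 2*t^-7 + t^-8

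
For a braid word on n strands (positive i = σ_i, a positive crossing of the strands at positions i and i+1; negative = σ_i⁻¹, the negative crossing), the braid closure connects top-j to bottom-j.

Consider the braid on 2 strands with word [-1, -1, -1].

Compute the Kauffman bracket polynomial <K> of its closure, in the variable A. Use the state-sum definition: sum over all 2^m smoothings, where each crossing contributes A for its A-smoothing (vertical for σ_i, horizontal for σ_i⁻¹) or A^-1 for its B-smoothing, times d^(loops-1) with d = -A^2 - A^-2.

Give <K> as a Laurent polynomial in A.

Braid: s1^-1 s1^-1 s1^-1 on 2 strands, 3 crossings.
Writhe w = (#positive) - (#negative) = 0 - 3 = -3.
State-sum expansion of <K>. There are 2^3 = 8 states.
Each crossing splits two ways (0=vertical, 1=horizontal). The state's weight is A^(#A-smoothings - #B-smoothings) * d^(loops - 1).
  state 000: A-exp=-3, loops=2, term = A^-3 * d^1
  state 001: A-exp=-1, loops=1, term = A^-1 * d^0
  state 010: A-exp=-1, loops=1, term = A^-1 * d^0
  state 011: A-exp=+1, loops=2, term = A^1 * d^1
  state 100: A-exp=-1, loops=1, term = A^-1 * d^0
  state 101: A-exp=+1, loops=2, term = A^1 * d^1
  state 110: A-exp=+1, loops=2, term = A^1 * d^1
  state 111: A-exp=+3, loops=3, term = A^3 * d^2
Collect the terms by A-exponent (count of states per loop number):
Powers of d = -A^2 - A^-2: d^2 = A^4 + 2 + A^-4.
  A^3 * (d^2) = A^7 + 2*A^3 + A^-1
  A^1 * (3*d) = -3*A^3 - 3*A^-1
  A^-1 * (3) = 3*A^-1
  A^-3 * (d) = -A^-1 - A^-5
Summing the groups: <K> = A^7 - A^3 - A^-5

Answer: A^7 - A^3 - A^-5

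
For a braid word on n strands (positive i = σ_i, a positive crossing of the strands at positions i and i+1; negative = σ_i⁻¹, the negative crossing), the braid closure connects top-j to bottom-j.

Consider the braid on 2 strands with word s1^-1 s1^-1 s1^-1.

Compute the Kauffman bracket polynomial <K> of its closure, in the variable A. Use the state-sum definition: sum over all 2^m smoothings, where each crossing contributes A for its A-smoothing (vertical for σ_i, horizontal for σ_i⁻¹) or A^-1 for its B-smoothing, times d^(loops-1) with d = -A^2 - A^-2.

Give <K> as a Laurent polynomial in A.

A^7 - A^3 - A^-5

Derivation:
Braid: s1^-1 s1^-1 s1^-1 on 2 strands, 3 crossings.
Writhe w = (#positive) - (#negative) = 0 - 3 = -3.
Computing the Kauffman bracket via state sum. There are 2^3 = 8 states.
For each crossing: s=0 is the vertical smoothing, s=1 horizontal. Crossing k contributes A^(sign_k * (1 - 2*s_k)); loop factor d = -A^2 - A^-2.
  state 000: A-exp=-3, loops=2, term = A^-3 * d^1
  state 001: A-exp=-1, loops=1, term = A^-1 * d^0
  state 010: A-exp=-1, loops=1, term = A^-1 * d^0
  state 011: A-exp=+1, loops=2, term = A^1 * d^1
  state 100: A-exp=-1, loops=1, term = A^-1 * d^0
  state 101: A-exp=+1, loops=2, term = A^1 * d^1
  state 110: A-exp=+1, loops=2, term = A^1 * d^1
  state 111: A-exp=+3, loops=3, term = A^3 * d^2
Collect the terms by A-exponent (count of states per loop number):
Powers of d = -A^2 - A^-2: d^2 = A^4 + 2 + A^-4.
  A^3 * (d^2) = A^7 + 2*A^3 + A^-1
  A^1 * (3*d) = -3*A^3 - 3*A^-1
  A^-1 * (3) = 3*A^-1
  A^-3 * (d) = -A^-1 - A^-5
Summing the groups: <K> = A^7 - A^3 - A^-5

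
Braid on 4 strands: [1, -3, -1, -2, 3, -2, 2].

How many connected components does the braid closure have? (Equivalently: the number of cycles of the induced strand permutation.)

3

Derivation:
Track the strand permutation on 4 strands, starting from identity.
  step 1: s1 swaps positions 1,2 -> [2 1 3 4]
  step 2: s3^-1 swaps positions 3,4 -> [2 1 4 3]
  step 3: s1^-1 swaps positions 1,2 -> [1 2 4 3]
  step 4: s2^-1 swaps positions 2,3 -> [1 4 2 3]
  step 5: s3 swaps positions 3,4 -> [1 4 3 2]
  step 6: s2^-1 swaps positions 2,3 -> [1 3 4 2]
  step 7: s2 swaps positions 2,3 -> [1 4 3 2]
Final permutation (position -> original strand): [1 4 3 2]
Closure components = cycle count of this permutation = 3.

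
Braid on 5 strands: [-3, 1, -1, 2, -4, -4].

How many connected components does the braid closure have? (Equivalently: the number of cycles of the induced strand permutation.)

3

Derivation:
Track the strand permutation on 5 strands, starting from identity.
  step 1: s3^-1 swaps positions 3,4 -> [1 2 4 3 5]
  step 2: s1 swaps positions 1,2 -> [2 1 4 3 5]
  step 3: s1^-1 swaps positions 1,2 -> [1 2 4 3 5]
  step 4: s2 swaps positions 2,3 -> [1 4 2 3 5]
  step 5: s4^-1 swaps positions 4,5 -> [1 4 2 5 3]
  step 6: s4^-1 swaps positions 4,5 -> [1 4 2 3 5]
Final permutation (position -> original strand): [1 4 2 3 5]
Closure components = cycle count of this permutation = 3.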